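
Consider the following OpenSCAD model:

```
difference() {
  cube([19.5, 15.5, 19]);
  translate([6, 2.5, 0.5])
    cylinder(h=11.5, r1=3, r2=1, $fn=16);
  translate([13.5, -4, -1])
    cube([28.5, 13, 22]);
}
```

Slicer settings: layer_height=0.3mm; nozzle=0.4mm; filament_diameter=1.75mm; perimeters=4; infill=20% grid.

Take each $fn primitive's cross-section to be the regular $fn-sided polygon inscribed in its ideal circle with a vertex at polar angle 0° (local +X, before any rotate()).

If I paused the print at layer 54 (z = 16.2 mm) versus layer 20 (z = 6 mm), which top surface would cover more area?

layer 54 (z = 16.2 mm)

Layer 54 (z = 16.2): the 19.5×15.5 cube contributes its full rectangle (area 302.25 mm²); the cone at (6, 2.5) is not intersected at this z (z outside [0.5, 12]); the 28.5×13 cube at (13.5, -4) contributes its full rectangle (area 370.50 mm²); After the difference (first − rest): starting from the 19.5×15.5 cube (302.25 mm²), the 28.5×13 cube at (13.5, -4) partially overlaps it — only the 54.00 mm² overlap (of its 370.50 mm²) is removed, clipping the outline — area = 248.25 mm². So its area = 248.25 mm². Layer 20 (z = 6): the 19.5×15.5 cube contributes its full rectangle (area 302.25 mm²); the cone at (6, 2.5): at t=0.478 of its height the radius interpolates to r₁+(r₂−r₁)t = 2.043, giving a regular 16-gon of that circumradius (area = (16/2)·2.043²·sin(360°/16) = 12.78 mm²); the cube at (13.5, -4) is present — its section is the full 28.5×13 rectangle (area 370.50 mm²); Taking the first minus the rest: starting from the 19.5×15.5 cube (302.25 mm²), the cone at (6, 2.5) lies wholly inside it (removes its full 12.78 mm² and its 12.76 mm outline becomes a hole wall); the 28.5×13 cube at (13.5, -4) partially overlaps it — only the 54.00 mm² overlap (of its 370.50 mm²) is removed, clipping the outline — area = 235.47 mm². So its area = 235.47 mm². Layer 54 is larger (248.25 vs 235.47 mm²).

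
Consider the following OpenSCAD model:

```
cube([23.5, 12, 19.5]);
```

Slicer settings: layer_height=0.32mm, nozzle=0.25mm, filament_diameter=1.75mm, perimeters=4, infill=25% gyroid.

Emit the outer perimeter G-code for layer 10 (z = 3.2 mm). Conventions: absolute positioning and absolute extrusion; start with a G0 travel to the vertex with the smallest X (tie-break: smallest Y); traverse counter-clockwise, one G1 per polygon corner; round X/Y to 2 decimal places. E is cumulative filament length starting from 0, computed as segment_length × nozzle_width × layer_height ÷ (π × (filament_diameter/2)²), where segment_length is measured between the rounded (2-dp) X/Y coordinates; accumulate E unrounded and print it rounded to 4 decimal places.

At z = 3.2 mm: the 23.5×12 cube contributes its full rectangle. The outline is a single polygon with 4 vertices. Extrusion per mm of travel: 0.25 × 0.32 / (π × 0.875²) = 0.033260. Accumulating E over each segment gives final E = 2.3615.

G0 X0.00 Y0.00 Z3.20
G1 X23.50 Y0.00 E0.7816
G1 X23.50 Y12.00 E1.1807
G1 X0.00 Y12.00 E1.9623
G1 X0.00 Y0.00 E2.3615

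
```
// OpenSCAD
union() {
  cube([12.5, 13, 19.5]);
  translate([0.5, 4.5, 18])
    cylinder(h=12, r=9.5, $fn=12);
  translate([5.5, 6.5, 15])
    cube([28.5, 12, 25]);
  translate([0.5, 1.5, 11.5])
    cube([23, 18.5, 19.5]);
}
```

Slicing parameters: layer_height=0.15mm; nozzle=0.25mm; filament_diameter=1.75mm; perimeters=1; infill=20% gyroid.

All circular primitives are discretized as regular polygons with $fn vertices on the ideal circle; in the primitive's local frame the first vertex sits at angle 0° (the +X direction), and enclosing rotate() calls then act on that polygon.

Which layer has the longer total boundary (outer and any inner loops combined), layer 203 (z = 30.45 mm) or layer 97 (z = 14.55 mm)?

layer 203 (z = 30.45 mm)

Layer 203 (z = 30.45): the cube does not reach this height (z outside [0, 19.5]); the cylinder at (0.5, 4.5) is absent (z outside [18, 30]); the cube at (5.5, 6.5) (footprint 28.5×12) is included at this height (perimeter 81.00 mm); the 23×18.5 cube at (0.5, 1.5) contributes its full rectangle (perimeter 83.00 mm); Taking the union: the regions partially overlap (shared area 216.00 mm²), so the edge portions inside another operand are dropped and the merged outline is re-measured after clipping — boundary = 104.00 mm. So its perimeter = 104.00 mm. Layer 97 (z = 14.55): the 12.5×13 cube contributes its full rectangle (perimeter 51.00 mm); the cylinder at (0.5, 4.5) is absent (z outside [18, 30]); the cube at (5.5, 6.5) is absent (z outside [15, 40]); the 23×18.5 cube at (0.5, 1.5) contributes its full rectangle (perimeter 83.00 mm); Combining (union): the regions partially overlap (shared area 138.00 mm²), so the edge portions inside another operand are dropped and the merged outline is re-measured after clipping — boundary = 87.00 mm. So its perimeter = 87.00 mm. Layer 203 is larger (104.00 vs 87.00 mm).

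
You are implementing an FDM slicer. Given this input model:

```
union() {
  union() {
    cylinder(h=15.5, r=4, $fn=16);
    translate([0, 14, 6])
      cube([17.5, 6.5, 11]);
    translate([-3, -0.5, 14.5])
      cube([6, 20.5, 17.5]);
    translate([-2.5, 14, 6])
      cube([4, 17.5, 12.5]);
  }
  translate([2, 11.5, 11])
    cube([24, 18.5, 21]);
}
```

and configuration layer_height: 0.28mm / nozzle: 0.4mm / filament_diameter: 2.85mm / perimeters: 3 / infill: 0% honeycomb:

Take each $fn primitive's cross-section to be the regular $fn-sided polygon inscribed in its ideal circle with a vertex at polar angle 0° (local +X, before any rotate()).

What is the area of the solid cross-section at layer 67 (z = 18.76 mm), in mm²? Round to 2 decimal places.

At z = 18.76 mm: the cylinder is absent (z outside [0, 15.5]); the cube at (0, 14) is not intersected at this z (z outside [6, 17]); the cube at (-3, -0.5) (footprint 6×20.5) is included at this height (area 123.00 mm²); the cube at (-2.5, 14) does not reach this height (z outside [6, 18.5]); Merging all regions: only the 6×20.5 cube at (-3, -0.5) is present, so the union is just that shape — area = 123.00 mm²; the cube at (2, 11.5) (footprint 24×18.5) is included at this height (area 444.00 mm²); Combining (union): the regions partially overlap — summed areas 567.00 mm² minus the doubly-counted overlap 8.50 mm² gives 558.50 mm² — area = 558.50 mm². Overall, the cross-section is a single solid region. Net area = 558.50 mm².

558.50 mm²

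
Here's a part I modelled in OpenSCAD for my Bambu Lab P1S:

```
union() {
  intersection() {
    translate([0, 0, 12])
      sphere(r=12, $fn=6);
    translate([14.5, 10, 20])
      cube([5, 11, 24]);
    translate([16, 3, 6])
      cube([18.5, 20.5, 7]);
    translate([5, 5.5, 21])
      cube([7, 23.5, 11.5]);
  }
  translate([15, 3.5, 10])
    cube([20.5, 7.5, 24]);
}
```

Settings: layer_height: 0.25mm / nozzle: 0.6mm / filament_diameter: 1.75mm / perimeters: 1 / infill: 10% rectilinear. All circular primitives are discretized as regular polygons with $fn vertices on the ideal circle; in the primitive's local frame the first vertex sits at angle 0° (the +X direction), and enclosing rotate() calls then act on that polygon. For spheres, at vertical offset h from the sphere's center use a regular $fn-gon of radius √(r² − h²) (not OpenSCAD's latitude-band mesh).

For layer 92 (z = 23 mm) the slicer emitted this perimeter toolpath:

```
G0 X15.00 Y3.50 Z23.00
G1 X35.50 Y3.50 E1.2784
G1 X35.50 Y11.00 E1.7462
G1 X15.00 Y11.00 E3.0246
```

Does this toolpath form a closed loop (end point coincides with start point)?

no

Start point (G0): (15.00, 3.50). End point (last G1): the path does not return to the start — open.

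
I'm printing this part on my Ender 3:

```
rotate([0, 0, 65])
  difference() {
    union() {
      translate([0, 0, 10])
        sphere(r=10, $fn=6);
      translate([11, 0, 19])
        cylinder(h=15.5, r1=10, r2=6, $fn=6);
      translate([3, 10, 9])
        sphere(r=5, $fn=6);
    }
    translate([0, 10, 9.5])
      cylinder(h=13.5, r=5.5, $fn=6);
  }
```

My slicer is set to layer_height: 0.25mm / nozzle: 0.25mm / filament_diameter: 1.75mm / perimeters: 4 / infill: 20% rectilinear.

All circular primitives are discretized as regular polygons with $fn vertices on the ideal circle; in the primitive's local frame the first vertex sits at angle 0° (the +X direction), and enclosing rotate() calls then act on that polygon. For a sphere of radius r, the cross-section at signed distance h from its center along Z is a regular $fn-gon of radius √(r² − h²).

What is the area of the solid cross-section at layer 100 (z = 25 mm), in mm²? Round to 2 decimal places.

At z = 25 mm: the sphere is absent (|z−center|=15.000 > r=10); the cone at (11, 0) contributes a regular 6-gon of circumradius 8.452 (interpolated between r1=10 and r2=6 at t=0.387) (area = (6/2)·8.452²·sin(360°/6) = 185.58 mm²); the sphere at (3, 10) is not intersected at this z (|z−center|=16.000 > r=5); Taking the union: only the cone at (11, 0) is present, so the union is just that shape — area = 185.58 mm²; the cylinder at (0, 10) is absent (z outside [9.5, 23]); Taking the first minus the rest: none of the subtracted shapes is present at this height, so that combined region is unchanged — area = 185.58 mm²; (rotated 65° about Z; rotation is an isometry so areas/perimeters/island counts are preserved). Overall, the cross-section is a single solid region. Net area = 185.58 mm².

185.58 mm²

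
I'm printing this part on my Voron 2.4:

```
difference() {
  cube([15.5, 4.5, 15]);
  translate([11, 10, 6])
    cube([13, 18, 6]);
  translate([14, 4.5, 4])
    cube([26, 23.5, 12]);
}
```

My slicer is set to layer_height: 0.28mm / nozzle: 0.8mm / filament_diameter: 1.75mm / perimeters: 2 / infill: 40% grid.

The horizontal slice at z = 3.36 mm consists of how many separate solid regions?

1

At z = 3.36 mm: the cube is present — its section is the full 15.5×4.5 rectangle; the cube at (11, 10) is absent (z outside [6, 12]); the cube at (14, 4.5) does not reach this height (z outside [4, 16]); After the difference (first − rest): none of the subtracted shapes is present at this height, so the 15.5×4.5 cube is unchanged — 1 connected region. The result has 1 disconnected region.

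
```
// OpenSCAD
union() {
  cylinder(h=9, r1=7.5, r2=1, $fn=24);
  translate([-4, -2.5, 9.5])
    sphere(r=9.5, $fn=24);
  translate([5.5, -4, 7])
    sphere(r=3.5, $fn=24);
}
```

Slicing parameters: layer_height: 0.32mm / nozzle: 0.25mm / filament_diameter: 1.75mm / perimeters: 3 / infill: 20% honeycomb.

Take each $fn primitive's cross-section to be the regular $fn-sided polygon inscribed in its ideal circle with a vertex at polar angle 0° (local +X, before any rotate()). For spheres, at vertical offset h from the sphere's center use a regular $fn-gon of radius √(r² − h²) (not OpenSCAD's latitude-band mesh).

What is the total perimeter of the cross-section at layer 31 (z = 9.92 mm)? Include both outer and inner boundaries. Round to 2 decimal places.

At z = 9.92 mm: the cone does not reach this height (z outside [0, 9]); the r=9.5 sphere at (-4, -2.5) slices to a regular 24-gon of circumradius 9.491 (√(r²−h²) with h=0.42 from center) (perimeter = 2·24·9.491·sin(180°/24) = 59.46 mm); the sphere at (5.5, -4): section is a regular 24-gon, circumradius = √(r²−h²) = √(3.5²−2.92²) = 1.930 (perimeter = 2·24·1.930·sin(180°/24) = 12.09 mm); Taking the union: the regions partially overlap (shared area 4.87 mm²), so the edge portions inside another operand are dropped and the merged outline is re-measured after clipping — boundary = 62.46 mm. Overall, the cross-section is a single solid region. Total boundary length (outer) = 62.46 mm.

62.46 mm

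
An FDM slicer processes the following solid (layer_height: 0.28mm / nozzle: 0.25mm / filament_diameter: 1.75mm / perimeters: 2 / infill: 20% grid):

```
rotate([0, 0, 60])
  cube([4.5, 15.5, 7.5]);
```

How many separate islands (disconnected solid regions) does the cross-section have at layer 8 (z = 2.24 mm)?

At z = 2.24 mm: the cube is present — its section is the full 4.5×15.5 rectangle; (rotated 60° about Z; rotation is an isometry so areas/perimeters/island counts are preserved). Overall, the cross-section is a single solid region. Island count = 1.

1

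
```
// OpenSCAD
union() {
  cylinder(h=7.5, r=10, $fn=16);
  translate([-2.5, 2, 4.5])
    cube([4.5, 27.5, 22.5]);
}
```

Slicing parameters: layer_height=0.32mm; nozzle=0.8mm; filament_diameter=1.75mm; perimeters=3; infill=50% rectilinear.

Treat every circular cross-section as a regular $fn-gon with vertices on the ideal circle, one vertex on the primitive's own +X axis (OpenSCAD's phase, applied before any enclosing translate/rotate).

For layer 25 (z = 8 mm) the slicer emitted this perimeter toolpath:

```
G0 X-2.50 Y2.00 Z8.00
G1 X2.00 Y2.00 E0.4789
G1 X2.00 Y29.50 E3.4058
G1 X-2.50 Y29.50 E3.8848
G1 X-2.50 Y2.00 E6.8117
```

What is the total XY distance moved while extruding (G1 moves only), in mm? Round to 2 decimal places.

64.00 mm

Sum the Euclidean lengths of each G1 segment: total = 64.00 mm.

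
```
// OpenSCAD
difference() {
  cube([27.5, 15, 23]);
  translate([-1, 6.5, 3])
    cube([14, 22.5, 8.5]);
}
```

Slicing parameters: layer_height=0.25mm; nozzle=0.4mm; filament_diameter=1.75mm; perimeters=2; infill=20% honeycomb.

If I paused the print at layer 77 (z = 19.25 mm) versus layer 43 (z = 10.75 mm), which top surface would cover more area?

Layer 77 (z = 19.25): the cube (footprint 27.5×15) is included at this height (area 412.50 mm²); the cube at (-1, 6.5) is absent (z outside [3, 11.5]); Subtracting the remaining from the first: none of the subtracted shapes is present at this height, so the 27.5×15 cube is unchanged — area = 412.50 mm². So its area = 412.50 mm². Layer 43 (z = 10.75): the 27.5×15 cube contributes its full rectangle (area 412.50 mm²); the 14×22.5 cube at (-1, 6.5) contributes its full rectangle (area 315.00 mm²); After the difference (first − rest): starting from the 27.5×15 cube (412.50 mm²), the 14×22.5 cube at (-1, 6.5) partially overlaps it — only the 110.50 mm² overlap (of its 315.00 mm²) is removed, clipping the outline — area = 302.00 mm². So its area = 302.00 mm². Layer 77 is larger (412.50 vs 302.00 mm²).

layer 77 (z = 19.25 mm)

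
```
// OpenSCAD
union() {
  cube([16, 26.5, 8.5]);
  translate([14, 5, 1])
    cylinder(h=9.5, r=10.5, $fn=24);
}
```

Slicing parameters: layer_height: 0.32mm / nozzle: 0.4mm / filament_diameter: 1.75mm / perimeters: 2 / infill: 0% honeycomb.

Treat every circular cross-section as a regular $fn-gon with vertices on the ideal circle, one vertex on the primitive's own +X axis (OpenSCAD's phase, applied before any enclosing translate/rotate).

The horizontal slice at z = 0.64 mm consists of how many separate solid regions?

1

At z = 0.64 mm: the cube (footprint 16×26.5) is included at this height; the cylinder at (14, 5) is absent (z outside [1, 10.5]); Combining (union): only the 16×26.5 cube is present, so the union is just that shape — 1 connected region. The result has 1 disconnected region.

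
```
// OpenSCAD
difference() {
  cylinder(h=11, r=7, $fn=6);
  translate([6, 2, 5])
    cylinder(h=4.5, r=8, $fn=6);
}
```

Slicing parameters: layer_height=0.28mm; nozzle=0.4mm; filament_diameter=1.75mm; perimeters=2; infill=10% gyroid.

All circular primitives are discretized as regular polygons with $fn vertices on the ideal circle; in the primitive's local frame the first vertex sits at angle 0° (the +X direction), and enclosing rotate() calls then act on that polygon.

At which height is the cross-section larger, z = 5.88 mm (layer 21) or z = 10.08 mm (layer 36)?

Layer 21 (z = 5.88): the cylinder: section is a regular 6-gon, circumradius r=7 (area = (6/2)·7.000²·sin(360°/6) = 127.31 mm²); the r=8 cylinder at (6, 2) gives a regular 6-gon of circumradius 8 (constant along its height) (area = (6/2)·8.000²·sin(360°/6) = 166.28 mm²); Taking the first minus the rest: starting from the r=7 cylinder (127.31 mm²), the r=8 cylinder at (6, 2) partially overlaps it — only the 62.67 mm² overlap (of its 166.28 mm²) is removed, clipping the outline — area = 64.63 mm². So its area = 64.63 mm². Layer 36 (z = 10.08): the cylinder: section is a regular 6-gon, circumradius r=7 (area = (6/2)·7.000²·sin(360°/6) = 127.31 mm²); the cylinder at (6, 2) is not intersected at this z (z outside [5, 9.5]); After the difference (first − rest): none of the subtracted shapes is present at this height, so the r=7 cylinder is unchanged — area = 127.31 mm². So its area = 127.31 mm². Layer 36 is larger (127.31 vs 64.63 mm²).

layer 36 (z = 10.08 mm)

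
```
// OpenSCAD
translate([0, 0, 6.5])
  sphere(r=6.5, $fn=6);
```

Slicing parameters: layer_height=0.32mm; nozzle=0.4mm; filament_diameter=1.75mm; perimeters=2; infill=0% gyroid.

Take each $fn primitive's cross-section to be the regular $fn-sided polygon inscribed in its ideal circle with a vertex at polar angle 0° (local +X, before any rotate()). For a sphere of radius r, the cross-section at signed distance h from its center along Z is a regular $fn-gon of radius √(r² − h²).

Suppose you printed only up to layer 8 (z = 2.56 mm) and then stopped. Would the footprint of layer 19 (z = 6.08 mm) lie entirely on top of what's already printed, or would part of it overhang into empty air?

Compare the two slices. At z = 2.56: the r=6.5 sphere slices to a regular 6-gon of circumradius 5.170 (√(r²−h²) with h=3.94 from center) (area = (6/2)·5.170²·sin(360°/6) = 69.44 mm²). At z = 6.08: the r=6.5 sphere slices to a regular 6-gon of circumradius 6.486 (√(r²−h²) with h=0.42 from center) (area = (6/2)·6.486²·sin(360°/6) = 109.31 mm²). Checking containment: at z = 6.08 the cross-section extends beyond the z = 2.56 cross-section by about 39.87 mm².

part overhangs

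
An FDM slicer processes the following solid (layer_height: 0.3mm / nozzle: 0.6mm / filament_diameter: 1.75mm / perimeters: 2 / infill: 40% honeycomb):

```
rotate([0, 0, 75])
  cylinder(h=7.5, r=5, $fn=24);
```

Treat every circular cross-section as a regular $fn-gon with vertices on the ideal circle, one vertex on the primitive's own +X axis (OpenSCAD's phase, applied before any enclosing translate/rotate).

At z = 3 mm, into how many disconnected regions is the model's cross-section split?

1

At z = 3 mm: the r=5 cylinder contributes a regular 24-gon of circumradius 5; (rotated 75° about Z; rotation is an isometry so areas/perimeters/island counts are preserved). The result has 1 disconnected region.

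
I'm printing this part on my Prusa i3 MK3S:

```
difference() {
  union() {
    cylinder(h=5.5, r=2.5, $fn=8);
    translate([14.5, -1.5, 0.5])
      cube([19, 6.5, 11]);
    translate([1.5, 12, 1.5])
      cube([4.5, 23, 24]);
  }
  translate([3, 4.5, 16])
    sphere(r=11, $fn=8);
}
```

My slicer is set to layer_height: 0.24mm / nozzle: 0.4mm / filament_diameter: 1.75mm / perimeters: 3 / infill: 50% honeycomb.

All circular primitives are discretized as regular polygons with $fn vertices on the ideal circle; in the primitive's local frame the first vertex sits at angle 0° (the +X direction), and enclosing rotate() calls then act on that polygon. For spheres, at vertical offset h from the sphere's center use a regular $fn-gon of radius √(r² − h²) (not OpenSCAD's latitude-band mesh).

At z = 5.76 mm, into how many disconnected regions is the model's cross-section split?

At z = 5.76 mm: the cylinder is not intersected at this z (z outside [0, 5.5]); the cube at (14.5, -1.5) (footprint 19×6.5) is included at this height; the cube at (1.5, 12) is present — its section is the full 4.5×23 rectangle; Taking the union: the 2 present regions are separate (no shared area or edge), so areas and boundary lengths simply add and each stays a separate island — 2 connected regions; the sphere at (3, 4.5): section is a regular 8-gon, circumradius = √(r²−h²) = √(11²−10.24²) = 4.018; Subtracting the remaining from the first: starting from the result so far, the r=11 sphere at (3, 4.5) misses the remaining region (no effect) — 2 connected regions. The result has 2 disconnected regions.

2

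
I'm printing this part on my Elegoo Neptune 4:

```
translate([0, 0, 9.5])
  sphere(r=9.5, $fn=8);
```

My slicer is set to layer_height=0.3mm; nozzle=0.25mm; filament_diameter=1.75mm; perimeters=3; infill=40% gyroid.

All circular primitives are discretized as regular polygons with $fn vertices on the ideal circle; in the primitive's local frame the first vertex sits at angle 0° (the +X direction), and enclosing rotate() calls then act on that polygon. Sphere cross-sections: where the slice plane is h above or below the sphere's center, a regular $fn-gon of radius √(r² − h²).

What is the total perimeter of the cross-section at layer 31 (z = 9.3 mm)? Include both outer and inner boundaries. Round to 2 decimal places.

58.15 mm

At z = 9.3 mm: the sphere: section is a regular 8-gon, circumradius = √(r²−h²) = √(9.5²−0.2²) = 9.498 (perimeter = 2·8·9.498·sin(180°/8) = 58.15 mm). Overall, the cross-section is a single solid region. Total boundary length (outer) = 58.15 mm.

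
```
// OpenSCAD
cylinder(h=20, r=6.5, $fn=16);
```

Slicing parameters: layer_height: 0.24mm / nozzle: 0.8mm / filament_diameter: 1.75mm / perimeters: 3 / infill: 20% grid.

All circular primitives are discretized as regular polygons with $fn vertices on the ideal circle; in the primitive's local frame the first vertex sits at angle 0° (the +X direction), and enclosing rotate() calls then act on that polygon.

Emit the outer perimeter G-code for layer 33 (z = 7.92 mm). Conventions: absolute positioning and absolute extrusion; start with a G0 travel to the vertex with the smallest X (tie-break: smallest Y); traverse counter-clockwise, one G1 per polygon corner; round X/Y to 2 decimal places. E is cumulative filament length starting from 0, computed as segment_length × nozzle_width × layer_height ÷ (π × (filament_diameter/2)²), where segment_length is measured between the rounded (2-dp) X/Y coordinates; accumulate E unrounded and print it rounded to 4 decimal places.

G0 X-6.50 Y0.00 Z7.92
G1 X-6.01 Y-2.49 E0.2026
G1 X-4.60 Y-4.60 E0.4051
G1 X-2.49 Y-6.01 E0.6077
G1 X0.00 Y-6.50 E0.8103
G1 X2.49 Y-6.01 E1.0129
G1 X4.60 Y-4.60 E1.2154
G1 X6.01 Y-2.49 E1.4180
G1 X6.50 Y0.00 E1.6206
G1 X6.01 Y2.49 E1.8232
G1 X4.60 Y4.60 E2.0257
G1 X2.49 Y6.01 E2.2283
G1 X0.00 Y6.50 E2.4309
G1 X-2.49 Y6.01 E2.6335
G1 X-4.60 Y4.60 E2.8360
G1 X-6.01 Y2.49 E3.0386
G1 X-6.50 Y0.00 E3.2412

At z = 7.92 mm: the r=6.5 cylinder gives a regular 16-gon of circumradius 6.5 (constant along its height). The outline is a single polygon with 16 vertices. Extrusion per mm of travel: 0.8 × 0.24 / (π × 0.875²) = 0.079824. Accumulating E over each segment gives final E = 3.2412.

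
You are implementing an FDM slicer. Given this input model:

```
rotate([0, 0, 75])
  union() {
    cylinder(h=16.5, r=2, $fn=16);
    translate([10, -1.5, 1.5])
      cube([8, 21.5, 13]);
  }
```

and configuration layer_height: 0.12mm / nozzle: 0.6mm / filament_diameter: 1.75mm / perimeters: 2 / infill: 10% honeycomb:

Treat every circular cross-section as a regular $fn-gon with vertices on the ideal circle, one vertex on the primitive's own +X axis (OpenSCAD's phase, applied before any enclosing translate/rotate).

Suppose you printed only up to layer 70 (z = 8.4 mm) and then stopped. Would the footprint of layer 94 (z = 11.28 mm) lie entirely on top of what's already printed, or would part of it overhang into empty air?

Compare the two slices. At z = 8.4: the cylinder: section is a regular 16-gon, circumradius r=2 (area = (16/2)·2.000²·sin(360°/16) = 12.25 mm²); the 8×21.5 cube at (10, -1.5) contributes its full rectangle (area 172.00 mm²); Merging all regions: the 2 present regions are separate (no shared area or edge), so areas and boundary lengths simply add and each stays a separate island — area = 184.25 mm²; (whole slice rotated 75° about Z — lengths, areas and connectivity unchanged). At z = 11.28: the r=2 cylinder contributes a regular 16-gon of circumradius 2 (area = (16/2)·2.000²·sin(360°/16) = 12.25 mm²); the cube at (10, -1.5) is present — its section is the full 8×21.5 rectangle (area 172.00 mm²); Taking the union: the 2 present regions are separate (no shared area or edge), so areas and boundary lengths simply add and each stays a separate island — area = 184.25 mm²; (rotated 75° about Z; rotation is an isometry so areas/perimeters/island counts are preserved). Checking containment: the cross-section at z = 11.28 is a subset of the cross-section at z = 8.4.

entirely on top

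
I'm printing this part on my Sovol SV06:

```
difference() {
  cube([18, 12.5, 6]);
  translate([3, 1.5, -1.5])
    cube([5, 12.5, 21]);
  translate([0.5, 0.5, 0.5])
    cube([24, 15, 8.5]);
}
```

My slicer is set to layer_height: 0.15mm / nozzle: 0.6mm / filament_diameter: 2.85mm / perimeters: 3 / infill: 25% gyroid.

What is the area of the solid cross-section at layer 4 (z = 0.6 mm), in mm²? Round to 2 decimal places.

15.00 mm²

At z = 0.6 mm: the 18×12.5 cube contributes its full rectangle (area 225.00 mm²); the cube at (3, 1.5) is present — its section is the full 5×12.5 rectangle (area 62.50 mm²); the cube at (0.5, 0.5) (footprint 24×15) is included at this height (area 360.00 mm²); After the difference (first − rest): starting from the 18×12.5 cube (225.00 mm²), the 5×12.5 cube at (3, 1.5) partially overlaps it — only the 55.00 mm² overlap (of its 62.50 mm²) is removed, clipping the outline; the 24×15 cube at (0.5, 0.5) partially overlaps it — only the 155.00 mm² overlap (of its 360.00 mm²) is removed, clipping the outline — area = 15.00 mm². Overall, the cross-section is a single solid region. Net area = 15.00 mm².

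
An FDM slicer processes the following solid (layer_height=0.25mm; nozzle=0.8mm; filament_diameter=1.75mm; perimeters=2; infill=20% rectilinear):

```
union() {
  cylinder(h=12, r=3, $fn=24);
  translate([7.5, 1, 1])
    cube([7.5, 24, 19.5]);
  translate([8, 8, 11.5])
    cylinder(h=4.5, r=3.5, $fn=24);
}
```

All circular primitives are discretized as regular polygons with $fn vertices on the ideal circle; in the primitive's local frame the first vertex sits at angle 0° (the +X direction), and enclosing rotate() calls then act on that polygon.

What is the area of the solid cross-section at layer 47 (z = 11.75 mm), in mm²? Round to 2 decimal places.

223.51 mm²

At z = 11.75 mm: the r=3 cylinder gives a regular 24-gon of circumradius 3 (constant along its height) (area = (24/2)·3.000²·sin(360°/24) = 27.95 mm²); the cube at (7.5, 1) is present — its section is the full 7.5×24 rectangle (area 180.00 mm²); the cylinder at (8, 8): section is a regular 24-gon, circumradius r=3.5 (area = (24/2)·3.500²·sin(360°/24) = 38.05 mm²); Taking the union: the regions partially overlap — summed areas 246.00 mm² minus the doubly-counted overlap 22.49 mm² gives 223.51 mm² — area = 223.51 mm². Overall, the cross-section has 2 separate islands. Net area = 223.51 mm².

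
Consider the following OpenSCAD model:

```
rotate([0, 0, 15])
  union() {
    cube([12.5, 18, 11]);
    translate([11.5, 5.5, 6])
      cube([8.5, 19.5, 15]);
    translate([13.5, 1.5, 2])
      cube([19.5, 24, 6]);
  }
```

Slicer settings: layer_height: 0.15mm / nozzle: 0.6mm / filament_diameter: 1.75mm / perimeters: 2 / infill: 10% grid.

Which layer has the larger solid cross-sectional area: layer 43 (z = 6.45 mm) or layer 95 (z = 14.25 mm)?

layer 43 (z = 6.45 mm)

Layer 43 (z = 6.45): the cube is present — its section is the full 12.5×18 rectangle (area 225.00 mm²); the cube at (11.5, 5.5) (footprint 8.5×19.5) is included at this height (area 165.75 mm²); the cube at (13.5, 1.5) (footprint 19.5×24) is included at this height (area 468.00 mm²); Taking the union: the regions partially overlap — summed areas 858.75 mm² minus the doubly-counted overlap 139.25 mm² gives 719.50 mm² — area = 719.50 mm²; (whole slice rotated 15° about Z — lengths, areas and connectivity unchanged). So its area = 719.50 mm². Layer 95 (z = 14.25): the cube is absent (z outside [0, 11]); the 8.5×19.5 cube at (11.5, 5.5) contributes its full rectangle (area 165.75 mm²); the cube at (13.5, 1.5) does not reach this height (z outside [2, 8]); Combining (union): only the 8.5×19.5 cube at (11.5, 5.5) is present, so the union is just that shape — area = 165.75 mm²; (whole slice rotated 15° about Z — lengths, areas and connectivity unchanged). So its area = 165.75 mm². Layer 43 is larger (719.50 vs 165.75 mm²).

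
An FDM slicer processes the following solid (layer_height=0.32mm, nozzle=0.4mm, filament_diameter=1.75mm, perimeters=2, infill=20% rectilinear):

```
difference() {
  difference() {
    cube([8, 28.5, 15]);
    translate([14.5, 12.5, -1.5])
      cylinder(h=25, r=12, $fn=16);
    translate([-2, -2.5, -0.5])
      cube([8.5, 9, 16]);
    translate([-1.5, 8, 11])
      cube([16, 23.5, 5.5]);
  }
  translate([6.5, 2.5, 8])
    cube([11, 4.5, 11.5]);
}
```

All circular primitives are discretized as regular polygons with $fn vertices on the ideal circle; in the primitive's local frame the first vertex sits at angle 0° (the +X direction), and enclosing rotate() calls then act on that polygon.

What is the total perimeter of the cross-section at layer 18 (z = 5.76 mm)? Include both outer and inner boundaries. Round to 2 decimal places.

68.35 mm

At z = 5.76 mm: the 8×28.5 cube contributes its full rectangle (perimeter 73.00 mm); the r=12 cylinder at (14.5, 12.5) gives a regular 16-gon of circumradius 12 (constant along its height) (perimeter = 2·16·12.000·sin(180°/16) = 74.91 mm); the 8.5×9 cube at (-2, -2.5) contributes its full rectangle (perimeter 35.00 mm); the cube at (-1.5, 8) does not reach this height (z outside [11, 16.5]); After the difference (first − rest): starting from the 8×28.5 cube, the r=12 cylinder at (14.5, 12.5) partially overlaps it — only the 74.54 mm² overlap (of its 440.85 mm²) is removed, clipping the outline; the 8.5×9 cube at (-2, -2.5) partially overlaps it — only the 38.90 mm² overlap (of its 76.50 mm²) is removed, clipping the outline — boundary = 68.35 mm; the cube at (6.5, 2.5) does not reach this height (z outside [8, 19.5]); After the difference (first − rest): none of the subtracted shapes is present at this height, so the result so far is unchanged — boundary = 68.35 mm. Overall, the cross-section has 2 separate islands. Total boundary length (outer) = 68.35 mm.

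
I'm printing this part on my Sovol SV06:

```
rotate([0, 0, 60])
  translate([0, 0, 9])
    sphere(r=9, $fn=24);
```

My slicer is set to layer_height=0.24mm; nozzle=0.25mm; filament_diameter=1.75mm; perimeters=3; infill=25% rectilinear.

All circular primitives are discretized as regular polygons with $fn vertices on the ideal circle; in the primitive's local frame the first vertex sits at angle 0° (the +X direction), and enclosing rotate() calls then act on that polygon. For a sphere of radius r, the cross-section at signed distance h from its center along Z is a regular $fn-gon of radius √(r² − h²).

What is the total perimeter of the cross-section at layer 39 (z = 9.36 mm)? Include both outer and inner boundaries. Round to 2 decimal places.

At z = 9.36 mm: the r=9 sphere contributes a regular 24-gon of circumradius √(9²−0.36²) = 8.993 (perimeter = 2·24·8.993·sin(180°/24) = 56.34 mm); (whole slice rotated 60° about Z — lengths, areas and connectivity unchanged). Overall, the cross-section is a single solid region. Total boundary length (outer) = 56.34 mm.

56.34 mm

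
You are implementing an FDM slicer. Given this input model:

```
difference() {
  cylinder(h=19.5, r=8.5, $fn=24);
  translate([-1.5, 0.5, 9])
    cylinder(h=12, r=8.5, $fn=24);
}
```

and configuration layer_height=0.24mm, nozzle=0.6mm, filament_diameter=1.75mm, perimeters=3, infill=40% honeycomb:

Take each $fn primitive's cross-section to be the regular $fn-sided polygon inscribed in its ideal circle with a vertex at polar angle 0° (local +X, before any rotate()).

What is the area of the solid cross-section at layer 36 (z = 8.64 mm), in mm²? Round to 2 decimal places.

224.40 mm²

At z = 8.64 mm: the r=8.5 cylinder gives a regular 24-gon of circumradius 8.5 (constant along its height) (area = (24/2)·8.500²·sin(360°/24) = 224.40 mm²); the cylinder at (-1.5, 0.5) is not intersected at this z (z outside [9, 21]); Taking the first minus the rest: none of the subtracted shapes is present at this height, so the r=8.5 cylinder is unchanged — area = 224.40 mm². Overall, the cross-section is a single solid region. Net area = 224.40 mm².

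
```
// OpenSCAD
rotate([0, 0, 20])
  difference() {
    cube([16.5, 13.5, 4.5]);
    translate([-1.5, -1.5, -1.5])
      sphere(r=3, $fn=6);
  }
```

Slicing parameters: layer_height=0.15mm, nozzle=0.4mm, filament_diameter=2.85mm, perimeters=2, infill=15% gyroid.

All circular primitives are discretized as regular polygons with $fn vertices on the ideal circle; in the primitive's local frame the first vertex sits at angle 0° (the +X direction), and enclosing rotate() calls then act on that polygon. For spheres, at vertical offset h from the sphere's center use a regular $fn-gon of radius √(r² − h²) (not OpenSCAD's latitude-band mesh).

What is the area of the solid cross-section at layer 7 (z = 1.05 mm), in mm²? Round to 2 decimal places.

222.75 mm²

At z = 1.05 mm: the cube is present — its section is the full 16.5×13.5 rectangle (area 222.75 mm²); the r=3 sphere at (-1.5, -1.5) slices to a regular 6-gon of circumradius 1.580 (√(r²−h²) with h=2.55 from center) (area = (6/2)·1.580²·sin(360°/6) = 6.49 mm²); Taking the first minus the rest: starting from the 16.5×13.5 cube (222.75 mm²), the r=3 sphere at (-1.5, -1.5) misses the remaining region (no effect) — area = 222.75 mm²; (rotated 20° about Z; rotation is an isometry so areas/perimeters/island counts are preserved). Overall, the cross-section is a single solid region. Net area = 222.75 mm².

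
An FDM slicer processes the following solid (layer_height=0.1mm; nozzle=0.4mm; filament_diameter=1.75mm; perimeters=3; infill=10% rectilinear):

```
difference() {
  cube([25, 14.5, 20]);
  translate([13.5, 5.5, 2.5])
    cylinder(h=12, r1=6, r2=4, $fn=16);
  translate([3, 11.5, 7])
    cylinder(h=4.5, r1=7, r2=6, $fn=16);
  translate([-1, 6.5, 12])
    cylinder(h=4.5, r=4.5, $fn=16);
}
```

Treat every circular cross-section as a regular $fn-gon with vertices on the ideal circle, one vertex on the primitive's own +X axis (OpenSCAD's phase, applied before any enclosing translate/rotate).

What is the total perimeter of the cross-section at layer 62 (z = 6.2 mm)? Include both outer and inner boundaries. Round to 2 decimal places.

At z = 6.2 mm: the 25×14.5 cube contributes its full rectangle (perimeter 79.00 mm); the cone at (13.5, 5.5) contributes a regular 16-gon of circumradius 5.383 (interpolated between r1=6 and r2=4 at t=0.308) (perimeter = 2·16·5.383·sin(180°/16) = 33.61 mm); the cone at (3, 11.5) is not intersected at this z (z outside [7, 11.5]); the cylinder at (-1, 6.5) does not reach this height (z outside [12, 16.5]); Taking the first minus the rest: starting from the 25×14.5 cube, the cone at (13.5, 5.5) lies wholly inside it (removes its full 88.72 mm² and its 33.61 mm outline becomes a hole wall) — boundary (outer + 1 inner loop) = 112.61 mm. Overall, the cross-section is one region with 1 hole. Total boundary length (outer + inner) = 112.61 mm.

112.61 mm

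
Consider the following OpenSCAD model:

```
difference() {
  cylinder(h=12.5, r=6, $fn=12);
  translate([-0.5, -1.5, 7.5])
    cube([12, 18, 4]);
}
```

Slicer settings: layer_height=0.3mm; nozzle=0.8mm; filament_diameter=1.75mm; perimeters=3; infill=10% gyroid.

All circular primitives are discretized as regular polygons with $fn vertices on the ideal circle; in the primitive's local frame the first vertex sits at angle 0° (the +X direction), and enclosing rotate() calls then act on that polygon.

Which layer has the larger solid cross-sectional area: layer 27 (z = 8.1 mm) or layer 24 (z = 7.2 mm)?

Layer 27 (z = 8.1): the r=6 cylinder contributes a regular 12-gon of circumradius 6 (area = (12/2)·6.000²·sin(360°/12) = 108.00 mm²); the cube at (-0.5, -1.5) is present — its section is the full 12×18 rectangle (area 216.00 mm²); After the difference (first − rest): starting from the r=6 cylinder (108.00 mm²), the 12×18 cube at (-0.5, -1.5) partially overlaps it — only the 39.42 mm² overlap (of its 216.00 mm²) is removed, clipping the outline — area = 68.58 mm². So its area = 68.58 mm². Layer 24 (z = 7.2): the r=6 cylinder gives a regular 12-gon of circumradius 6 (constant along its height) (area = (12/2)·6.000²·sin(360°/12) = 108.00 mm²); the cube at (-0.5, -1.5) is absent (z outside [7.5, 11.5]); Taking the first minus the rest: none of the subtracted shapes is present at this height, so the r=6 cylinder is unchanged — area = 108.00 mm². So its area = 108.00 mm². Layer 24 is larger (108.00 vs 68.58 mm²).

layer 24 (z = 7.2 mm)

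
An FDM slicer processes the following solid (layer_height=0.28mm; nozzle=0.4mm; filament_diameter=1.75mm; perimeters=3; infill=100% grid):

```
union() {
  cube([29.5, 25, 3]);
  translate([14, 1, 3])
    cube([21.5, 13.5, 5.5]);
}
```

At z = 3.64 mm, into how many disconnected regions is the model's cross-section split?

1

At z = 3.64 mm: the cube is absent (z outside [0, 3]); the cube at (14, 1) is present — its section is the full 21.5×13.5 rectangle; Combining (union): only the 21.5×13.5 cube at (14, 1) is present, so the union is just that shape — 1 connected region. The result has 1 disconnected region.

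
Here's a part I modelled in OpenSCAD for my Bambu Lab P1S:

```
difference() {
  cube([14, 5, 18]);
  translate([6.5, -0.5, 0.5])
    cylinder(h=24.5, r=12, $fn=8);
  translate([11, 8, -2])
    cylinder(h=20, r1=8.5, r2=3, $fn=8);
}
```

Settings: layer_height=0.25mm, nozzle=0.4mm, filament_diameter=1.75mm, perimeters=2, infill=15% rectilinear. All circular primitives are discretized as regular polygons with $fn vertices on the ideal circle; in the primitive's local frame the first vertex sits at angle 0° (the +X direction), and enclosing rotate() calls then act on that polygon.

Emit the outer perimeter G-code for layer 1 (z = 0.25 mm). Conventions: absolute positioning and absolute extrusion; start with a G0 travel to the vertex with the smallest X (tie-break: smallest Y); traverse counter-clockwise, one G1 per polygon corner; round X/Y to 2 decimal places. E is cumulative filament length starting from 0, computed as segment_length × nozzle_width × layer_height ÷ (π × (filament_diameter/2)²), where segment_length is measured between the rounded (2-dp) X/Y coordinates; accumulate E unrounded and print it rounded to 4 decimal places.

G0 X0.00 Y0.00 Z0.25
G1 X14.00 Y0.00 E0.5821
G1 X14.00 Y1.36 E0.6386
G1 X11.00 Y0.12 E0.7736
G1 X5.43 Y2.43 E1.0243
G1 X4.36 Y5.00 E1.1400
G1 X0.00 Y5.00 E1.3213
G1 X0.00 Y0.00 E1.5291

At z = 0.25 mm: the cube is present — its section is the full 14×5 rectangle; the cylinder at (6.5, -0.5) does not reach this height (z outside [0.5, 25]); the cone at (11, 8) contributes a regular 8-gon of circumradius 7.881 (interpolated between r1=8.5 and r2=3 at t=0.113); Subtracting the remaining from the first: starting from the 14×5 cube, the cone at (11, 8) partially overlaps it — only the 34.92 mm² overlap (of its 175.69 mm²) is removed, clipping the outline — 1 connected region. The outline is a single polygon with 7 vertices. Extrusion per mm of travel: 0.4 × 0.25 / (π × 0.875²) = 0.041575. Accumulating E over each segment gives final E = 1.5291.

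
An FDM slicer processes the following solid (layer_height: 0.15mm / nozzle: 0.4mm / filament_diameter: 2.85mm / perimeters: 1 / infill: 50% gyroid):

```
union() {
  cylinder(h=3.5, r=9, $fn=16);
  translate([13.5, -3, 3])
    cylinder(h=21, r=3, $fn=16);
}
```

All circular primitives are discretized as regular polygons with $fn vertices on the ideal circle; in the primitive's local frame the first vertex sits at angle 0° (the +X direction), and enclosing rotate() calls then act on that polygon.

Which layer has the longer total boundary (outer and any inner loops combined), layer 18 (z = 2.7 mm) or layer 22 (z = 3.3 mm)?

layer 22 (z = 3.3 mm)

Layer 18 (z = 2.7): the r=9 cylinder contributes a regular 16-gon of circumradius 9 (perimeter = 2·16·9.000·sin(180°/16) = 56.19 mm); the cylinder at (13.5, -3) is absent (z outside [3, 24]); Combining (union): only the r=9 cylinder is present, so the union is just that shape — boundary = 56.19 mm. So its perimeter = 56.19 mm. Layer 22 (z = 3.3): the cylinder: section is a regular 16-gon, circumradius r=9 (perimeter = 2·16·9.000·sin(180°/16) = 56.19 mm); the r=3 cylinder at (13.5, -3) contributes a regular 16-gon of circumradius 3 (perimeter = 2·16·3.000·sin(180°/16) = 18.73 mm); Combining (union): the 2 present regions are separate (no shared area or edge), so areas and boundary lengths simply add and each stays a separate island — boundary = 74.91 mm. So its perimeter = 74.91 mm. Layer 22 is larger (74.91 vs 56.19 mm).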